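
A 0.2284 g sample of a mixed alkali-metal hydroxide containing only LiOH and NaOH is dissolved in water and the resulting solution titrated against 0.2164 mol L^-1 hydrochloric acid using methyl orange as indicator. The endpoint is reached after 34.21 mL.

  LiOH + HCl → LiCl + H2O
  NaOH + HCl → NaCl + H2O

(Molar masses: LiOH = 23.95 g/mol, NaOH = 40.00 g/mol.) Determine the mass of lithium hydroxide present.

n(HCl) = 0.03421 × 0.2164 = 7.403 × 10^-3 mol
Let x = n(LiOH), y = n(NaOH).
Titrant: 1x + 1y = 7.403 × 10^-3;  mass: 23.95x + 40.00y = 0.2284
Solving, x = 4.219 × 10^-3 mol, y = 3.184 × 10^-3 mol
mass of LiOH = 4.219 × 10^-3 × 23.95 = 0.1011 g

0.1011 g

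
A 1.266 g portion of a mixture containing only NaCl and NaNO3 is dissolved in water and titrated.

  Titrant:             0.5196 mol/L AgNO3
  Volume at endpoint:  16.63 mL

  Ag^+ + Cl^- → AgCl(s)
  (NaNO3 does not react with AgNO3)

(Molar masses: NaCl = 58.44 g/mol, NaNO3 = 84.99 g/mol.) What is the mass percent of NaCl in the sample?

n(AgNO3) = 0.01663 × 0.5196 = 8.641 × 10^-3 mol
Let x = n(NaCl), y = n(NaNO3).
Titrant: 1x = 8.641 × 10^-3;  mass: 58.44x + 84.99y = 1.266
Solving, x = 8.641 × 10^-3 mol, y = 8.954 × 10^-3 mol
mass of NaCl = 8.641 × 10^-3 × 58.44 = 0.5050 g
% NaCl = 0.5050 / 1.266 × 100 = 39.89 %

39.89 %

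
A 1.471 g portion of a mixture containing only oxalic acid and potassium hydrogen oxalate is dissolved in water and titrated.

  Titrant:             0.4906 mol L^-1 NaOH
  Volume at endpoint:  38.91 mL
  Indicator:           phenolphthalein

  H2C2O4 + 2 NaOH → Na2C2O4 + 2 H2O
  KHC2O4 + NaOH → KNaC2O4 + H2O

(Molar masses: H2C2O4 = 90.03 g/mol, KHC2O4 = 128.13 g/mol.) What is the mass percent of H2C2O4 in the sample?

n(NaOH) = 0.03891 × 0.4906 = 0.01909 mol
Let x = n(H2C2O4), y = n(KHC2O4).
Titrant: 2x + 1y = 0.01909;  mass: 90.03x + 128.13y = 1.471
Solving, x = 5.865 × 10^-3 mol, y = 7.360 × 10^-3 mol
mass of H2C2O4 = 5.865 × 10^-3 × 90.03 = 0.5280 g
% H2C2O4 = 0.5280 / 1.471 × 100 = 35.89 %

35.89 %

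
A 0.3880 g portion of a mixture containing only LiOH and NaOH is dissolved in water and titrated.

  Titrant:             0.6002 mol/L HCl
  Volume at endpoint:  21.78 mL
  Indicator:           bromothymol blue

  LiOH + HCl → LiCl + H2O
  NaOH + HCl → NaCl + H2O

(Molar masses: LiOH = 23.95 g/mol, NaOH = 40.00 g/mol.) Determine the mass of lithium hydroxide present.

0.2013 g

n(HCl) = 0.02178 × 0.6002 = 0.01307 mol
Let x = n(LiOH), y = n(NaOH).
Titrant: 1x + 1y = 0.01307;  mass: 23.95x + 40.00y = 0.3880
Solving, x = 8.405 × 10^-3 mol, y = 4.668 × 10^-3 mol
mass of LiOH = 8.405 × 10^-3 × 23.95 = 0.2013 g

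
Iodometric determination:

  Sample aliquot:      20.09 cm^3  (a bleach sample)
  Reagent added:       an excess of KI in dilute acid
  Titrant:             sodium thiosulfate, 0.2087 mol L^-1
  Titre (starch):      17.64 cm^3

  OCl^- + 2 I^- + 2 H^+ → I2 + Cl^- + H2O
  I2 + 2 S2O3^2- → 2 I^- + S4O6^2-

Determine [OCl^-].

0.09162 mol/L

n(S2O3^2-) = 0.01764 × 0.2087 = 3.681 × 10^-3 mol
n(I2) = n(S2O3^2-)/2 = 1.841 × 10^-3 mol
n(OCl^-) in the aliquot = 1.841 × 10^-3 mol (1:1 ratio)
[OCl^-] = 1.841 × 10^-3 / 0.02009 = 0.09162 mol/L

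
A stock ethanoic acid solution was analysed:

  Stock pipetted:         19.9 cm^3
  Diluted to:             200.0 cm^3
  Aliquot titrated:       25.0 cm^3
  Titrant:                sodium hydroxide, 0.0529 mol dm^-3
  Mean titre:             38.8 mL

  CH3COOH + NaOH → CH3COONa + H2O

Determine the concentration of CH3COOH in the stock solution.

n(NaOH) = 0.0388 × 0.0529 = 2.05 × 10^-3 mol
n(CH3COOH) in the aliquot = 2.05 × 10^-3 mol (1:1 ratio)
[CH3COOH]_dilute = 2.05 × 10^-3 / 0.0250 = 0.0821 mol/L
Dilution factor = 200.0 / 19.9 = 10.05
[CH3COOH]_stock = 0.0821 × 10.05 = 0.825 mol/L

0.825 mol/L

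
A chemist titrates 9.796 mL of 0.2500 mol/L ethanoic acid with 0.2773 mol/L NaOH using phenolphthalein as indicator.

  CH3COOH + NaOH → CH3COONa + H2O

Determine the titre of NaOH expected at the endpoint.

8.832 mL

n(CH3COOH) = 0.009796 L × 0.2500 mol/L = 2.449 × 10^-3 mol
n(NaOH) = 2.449 × 10^-3 mol (1:1 stoichiometry)
V(NaOH) = 2.449 × 10^-3 mol / 0.2773 mol/L = 0.008832 L = 8.832 mL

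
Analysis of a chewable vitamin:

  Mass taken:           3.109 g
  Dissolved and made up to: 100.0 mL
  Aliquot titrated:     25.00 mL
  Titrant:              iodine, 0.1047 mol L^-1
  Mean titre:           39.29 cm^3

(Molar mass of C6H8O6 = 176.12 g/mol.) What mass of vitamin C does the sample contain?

C6H8O6 + I2 → C6H6O6 + 2 HI
n(I2) per titration = 0.03929 × 0.1047 = 4.114 × 10^-3 mol
n(C6H8O6) in each aliquot = 4.114 × 10^-3 mol (1:1 ratio)
n(C6H8O6) in the whole flask = 4.114 × 10^-3 × 100.0/25.00 = 0.01645 mol
mass of C6H8O6 = 0.01645 × 176.12 = 2.898 g

2.898 g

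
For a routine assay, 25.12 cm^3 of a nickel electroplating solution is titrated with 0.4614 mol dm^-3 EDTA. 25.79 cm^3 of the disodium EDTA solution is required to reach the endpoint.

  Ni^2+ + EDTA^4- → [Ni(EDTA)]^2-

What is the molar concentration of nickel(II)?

n(EDTA) = 0.02579 L × 0.4614 mol/L = 0.01190 mol
n(Ni2+) = 0.01190 mol (1:1 mole ratio)
[Ni2+] = 0.01190 mol / 0.02512 L = 0.4737 mol/L

0.4737 mol/L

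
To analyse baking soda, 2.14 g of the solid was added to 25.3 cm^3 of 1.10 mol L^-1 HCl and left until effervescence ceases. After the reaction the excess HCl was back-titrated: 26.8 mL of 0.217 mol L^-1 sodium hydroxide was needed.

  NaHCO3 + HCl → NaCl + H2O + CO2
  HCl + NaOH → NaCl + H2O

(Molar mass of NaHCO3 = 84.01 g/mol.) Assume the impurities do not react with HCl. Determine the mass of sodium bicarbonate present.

n(HCl) added = 0.0253 × 1.10 = 0.0278 mol
n(NaOH) used in back-titration = 0.0268 × 0.217 = 5.82 × 10^-3 mol
n(HCl) left over = 5.82 × 10^-3 mol (1:1 ratio)
n(HCl) consumed by analyte = 0.0278 − 5.82 × 10^-3 = 0.0220 mol
n(NaHCO3) = 0.0220 mol (1:1 ratio)
mass of NaHCO3 = 0.0220 × 84.01 = 1.85 g

1.85 g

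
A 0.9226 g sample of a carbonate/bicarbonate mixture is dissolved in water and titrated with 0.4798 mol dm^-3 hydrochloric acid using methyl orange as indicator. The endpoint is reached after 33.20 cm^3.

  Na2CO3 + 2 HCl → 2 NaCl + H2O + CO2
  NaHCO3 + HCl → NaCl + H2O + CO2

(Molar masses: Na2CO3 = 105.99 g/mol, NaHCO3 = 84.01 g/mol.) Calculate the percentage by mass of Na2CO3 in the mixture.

76.98 %

n(HCl) = 0.03320 × 0.4798 = 0.01593 mol
Let x = n(Na2CO3), y = n(NaHCO3).
Titrant: 2x + 1y = 0.01593;  mass: 105.99x + 84.01y = 0.9226
Solving, x = 6.700 × 10^-3 mol, y = 2.529 × 10^-3 mol
mass of Na2CO3 = 6.700 × 10^-3 × 105.99 = 0.7102 g
% Na2CO3 = 0.7102 / 0.9226 × 100 = 76.98 %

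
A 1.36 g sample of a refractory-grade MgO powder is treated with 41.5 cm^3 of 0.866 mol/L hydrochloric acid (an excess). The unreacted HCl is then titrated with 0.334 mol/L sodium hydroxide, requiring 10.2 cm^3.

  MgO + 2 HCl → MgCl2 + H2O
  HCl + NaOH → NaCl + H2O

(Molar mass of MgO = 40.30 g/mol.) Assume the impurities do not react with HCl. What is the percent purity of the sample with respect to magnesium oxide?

n(HCl) added = 0.0415 × 0.866 = 0.0359 mol
n(NaOH) used in back-titration = 0.0102 × 0.334 = 3.41 × 10^-3 mol
n(HCl) left over = 3.41 × 10^-3 mol (1:1 ratio)
n(HCl) consumed by analyte = 0.0359 − 3.41 × 10^-3 = 0.0325 mol
From the 1:2 ratio, n(MgO) = 1/2 × 0.0325 = 0.0163 mol
mass of MgO = 0.0163 × 40.30 = 0.656 g
% MgO = 0.656 / 1.36 × 100 = 48.2 %

48.2 %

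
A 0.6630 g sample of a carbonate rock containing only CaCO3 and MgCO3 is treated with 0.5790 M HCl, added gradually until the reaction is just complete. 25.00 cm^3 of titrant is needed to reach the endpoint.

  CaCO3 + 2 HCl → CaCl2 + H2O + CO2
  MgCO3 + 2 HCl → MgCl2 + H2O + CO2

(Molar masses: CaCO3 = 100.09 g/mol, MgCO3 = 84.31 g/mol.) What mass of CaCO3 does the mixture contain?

n(HCl) = 0.02500 × 0.5790 = 0.01448 mol
Let x = n(CaCO3), y = n(MgCO3).
Titrant: 2x + 2y = 0.01448;  mass: 100.09x + 84.31y = 0.6630
Solving, x = 3.346 × 10^-3 mol, y = 3.891 × 10^-3 mol
mass of CaCO3 = 3.346 × 10^-3 × 100.09 = 0.3349 g

0.3349 g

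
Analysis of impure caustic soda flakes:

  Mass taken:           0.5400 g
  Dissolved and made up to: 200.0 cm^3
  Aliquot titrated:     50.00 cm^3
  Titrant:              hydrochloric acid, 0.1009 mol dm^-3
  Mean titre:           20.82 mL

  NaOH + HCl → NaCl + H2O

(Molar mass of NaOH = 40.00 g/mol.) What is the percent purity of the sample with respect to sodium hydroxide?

n(HCl) per titration = 0.02082 × 0.1009 = 2.101 × 10^-3 mol
n(NaOH) in each aliquot = 2.101 × 10^-3 mol (1:1 ratio)
n(NaOH) in the whole flask = 2.101 × 10^-3 × 200.0/50.00 = 8.403 × 10^-3 mol
mass of NaOH = 8.403 × 10^-3 × 40.00 = 0.3361 g
% NaOH = 0.3361 / 0.5400 × 100 = 62.24 %

62.24 %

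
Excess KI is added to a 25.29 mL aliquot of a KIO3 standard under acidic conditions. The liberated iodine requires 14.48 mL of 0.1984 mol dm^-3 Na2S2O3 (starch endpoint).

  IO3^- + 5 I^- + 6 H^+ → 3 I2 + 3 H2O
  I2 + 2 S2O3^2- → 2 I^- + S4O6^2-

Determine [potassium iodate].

n(S2O3^2-) = 0.01448 × 0.1984 = 2.873 × 10^-3 mol
n(I2) = n(S2O3^2-)/2 = 1.436 × 10^-3 mol
From the 1:3 ratio, n(IO3^-) in the aliquot = 1/3 × 1.436 × 10^-3 = 4.788 × 10^-4 mol
[IO3^-] = 4.788 × 10^-4 / 0.02529 = 0.01893 mol/L

0.01893 mol/L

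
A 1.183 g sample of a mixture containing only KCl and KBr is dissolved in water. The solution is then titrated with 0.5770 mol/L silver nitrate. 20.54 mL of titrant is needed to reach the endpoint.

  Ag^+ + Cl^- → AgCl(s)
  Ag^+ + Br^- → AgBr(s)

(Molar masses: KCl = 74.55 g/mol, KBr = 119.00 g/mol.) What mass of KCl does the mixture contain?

n(AgNO3) = 0.02054 × 0.5770 = 0.01185 mol
Let x = n(KCl), y = n(KBr).
Titrant: 1x + 1y = 0.01185;  mass: 74.55x + 119.00y = 1.183
Solving, x = 5.114 × 10^-3 mol, y = 6.737 × 10^-3 mol
mass of KCl = 5.114 × 10^-3 × 74.55 = 0.3813 g

0.3813 g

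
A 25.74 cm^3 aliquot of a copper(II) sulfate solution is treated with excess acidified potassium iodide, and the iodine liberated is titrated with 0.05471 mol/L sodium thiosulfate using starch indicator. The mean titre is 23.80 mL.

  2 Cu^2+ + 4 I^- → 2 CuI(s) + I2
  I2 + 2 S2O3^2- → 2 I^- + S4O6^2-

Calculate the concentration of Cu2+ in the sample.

0.05059 mol/L

n(S2O3^2-) = 0.02380 × 0.05471 = 1.302 × 10^-3 mol
n(I2) = n(S2O3^2-)/2 = 6.510 × 10^-4 mol
From the 2:1 ratio, n(Cu2+) in the aliquot = 2/1 × 6.510 × 10^-4 = 1.302 × 10^-3 mol
[Cu2+] = 1.302 × 10^-3 / 0.02574 = 0.05059 mol/L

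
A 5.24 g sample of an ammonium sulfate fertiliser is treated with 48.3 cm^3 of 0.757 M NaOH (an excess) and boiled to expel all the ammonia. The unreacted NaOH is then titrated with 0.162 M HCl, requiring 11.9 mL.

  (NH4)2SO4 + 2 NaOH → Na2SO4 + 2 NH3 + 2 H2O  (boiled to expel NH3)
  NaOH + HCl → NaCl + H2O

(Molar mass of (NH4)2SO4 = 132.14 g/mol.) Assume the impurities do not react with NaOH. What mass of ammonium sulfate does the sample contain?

2.29 g

n(NaOH) added = 0.0483 × 0.757 = 0.0366 mol
n(HCl) used in back-titration = 0.0119 × 0.162 = 1.93 × 10^-3 mol
n(NaOH) left over = 1.93 × 10^-3 mol (1:1 ratio)
n(NaOH) consumed by analyte = 0.0366 − 1.93 × 10^-3 = 0.0346 mol
From the 1:2 ratio, n((NH4)2SO4) = 1/2 × 0.0346 = 0.0173 mol
mass of (NH4)2SO4 = 0.0173 × 132.14 = 2.29 g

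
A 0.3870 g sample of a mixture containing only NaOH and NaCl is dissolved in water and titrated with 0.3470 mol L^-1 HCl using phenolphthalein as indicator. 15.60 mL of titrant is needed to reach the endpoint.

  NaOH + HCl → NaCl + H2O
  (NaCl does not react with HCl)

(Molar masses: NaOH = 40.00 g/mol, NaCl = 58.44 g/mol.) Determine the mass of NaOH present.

n(HCl) = 0.01560 × 0.3470 = 5.413 × 10^-3 mol
Let x = n(NaOH), y = n(NaCl).
Titrant: 1x = 5.413 × 10^-3;  mass: 40.00x + 58.44y = 0.3870
Solving, x = 5.413 × 10^-3 mol, y = 2.917 × 10^-3 mol
mass of NaOH = 5.413 × 10^-3 × 40.00 = 0.2165 g

0.2165 g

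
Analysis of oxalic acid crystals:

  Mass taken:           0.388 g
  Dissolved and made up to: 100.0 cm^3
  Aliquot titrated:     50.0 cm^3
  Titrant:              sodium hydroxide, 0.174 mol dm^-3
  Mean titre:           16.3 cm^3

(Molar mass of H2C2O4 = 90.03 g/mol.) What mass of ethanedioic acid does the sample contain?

H2C2O4 + 2 NaOH → Na2C2O4 + 2 H2O
n(NaOH) per titration = 0.0163 × 0.174 = 2.84 × 10^-3 mol
From the 1:2 ratio, n(H2C2O4) in each aliquot = 1/2 × 2.84 × 10^-3 = 1.42 × 10^-3 mol
n(H2C2O4) in the whole flask = 1.42 × 10^-3 × 100.0/50.0 = 2.84 × 10^-3 mol
mass of H2C2O4 = 2.84 × 10^-3 × 90.03 = 0.255 g

0.255 g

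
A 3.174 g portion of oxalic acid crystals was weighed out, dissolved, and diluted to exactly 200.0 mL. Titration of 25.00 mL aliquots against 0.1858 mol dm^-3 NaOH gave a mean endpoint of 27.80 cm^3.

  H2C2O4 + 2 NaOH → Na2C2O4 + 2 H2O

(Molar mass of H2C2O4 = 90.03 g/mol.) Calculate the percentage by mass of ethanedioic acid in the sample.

n(NaOH) per titration = 0.02780 × 0.1858 = 5.165 × 10^-3 mol
From the 1:2 ratio, n(H2C2O4) in each aliquot = 1/2 × 5.165 × 10^-3 = 2.583 × 10^-3 mol
n(H2C2O4) in the whole flask = 2.583 × 10^-3 × 200.0/25.00 = 0.02066 mol
mass of H2C2O4 = 0.02066 × 90.03 = 1.860 g
% H2C2O4 = 1.860 / 3.174 × 100 = 58.60 %

58.60 %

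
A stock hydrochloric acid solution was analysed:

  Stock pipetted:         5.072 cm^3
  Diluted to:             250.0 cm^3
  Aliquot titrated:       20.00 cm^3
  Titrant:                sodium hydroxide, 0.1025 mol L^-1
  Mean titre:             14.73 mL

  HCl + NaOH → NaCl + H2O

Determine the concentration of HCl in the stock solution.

3.721 mol/L

n(NaOH) = 0.01473 × 0.1025 = 1.510 × 10^-3 mol
n(HCl) in the aliquot = 1.510 × 10^-3 mol (1:1 ratio)
[HCl]_dilute = 1.510 × 10^-3 / 0.02000 = 0.07549 mol/L
Dilution factor = 250.0 / 5.072 = 49.29
[HCl]_stock = 0.07549 × 49.29 = 3.721 mol/L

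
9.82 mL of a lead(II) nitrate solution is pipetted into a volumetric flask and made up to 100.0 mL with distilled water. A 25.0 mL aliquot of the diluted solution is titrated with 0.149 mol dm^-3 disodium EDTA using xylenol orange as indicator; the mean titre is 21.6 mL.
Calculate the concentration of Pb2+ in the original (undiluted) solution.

Pb^2+ + EDTA^4- → [Pb(EDTA)]^2-
n(EDTA) = 0.0216 × 0.149 = 3.22 × 10^-3 mol
n(Pb2+) in the aliquot = 3.22 × 10^-3 mol (1:1 ratio)
[Pb2+]_dilute = 3.22 × 10^-3 / 0.0250 = 0.129 mol/L
Dilution factor = 100.0 / 9.82 = 10.18
[Pb2+]_stock = 0.129 × 10.18 = 1.31 mol/L

1.31 mol/L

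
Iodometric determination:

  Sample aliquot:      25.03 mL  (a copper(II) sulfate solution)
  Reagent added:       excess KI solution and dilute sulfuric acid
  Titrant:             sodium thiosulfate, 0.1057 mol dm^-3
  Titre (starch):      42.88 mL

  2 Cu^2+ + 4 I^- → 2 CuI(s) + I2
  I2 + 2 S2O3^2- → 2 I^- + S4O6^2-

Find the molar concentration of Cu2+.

0.1811 mol/L

n(S2O3^2-) = 0.04288 × 0.1057 = 4.532 × 10^-3 mol
n(I2) = n(S2O3^2-)/2 = 2.266 × 10^-3 mol
From the 2:1 ratio, n(Cu2+) in the aliquot = 2/1 × 2.266 × 10^-3 = 4.532 × 10^-3 mol
[Cu2+] = 4.532 × 10^-3 / 0.02503 = 0.1811 mol/L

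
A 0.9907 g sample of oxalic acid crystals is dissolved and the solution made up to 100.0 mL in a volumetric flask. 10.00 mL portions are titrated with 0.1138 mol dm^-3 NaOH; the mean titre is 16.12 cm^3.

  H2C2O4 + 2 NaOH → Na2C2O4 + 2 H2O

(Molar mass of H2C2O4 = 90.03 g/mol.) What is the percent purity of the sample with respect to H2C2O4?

83.35 %

n(NaOH) per titration = 0.01612 × 0.1138 = 1.834 × 10^-3 mol
From the 1:2 ratio, n(H2C2O4) in each aliquot = 1/2 × 1.834 × 10^-3 = 9.172 × 10^-4 mol
n(H2C2O4) in the whole flask = 9.172 × 10^-4 × 100.0/10.00 = 9.172 × 10^-3 mol
mass of H2C2O4 = 9.172 × 10^-3 × 90.03 = 0.8258 g
% H2C2O4 = 0.8258 / 0.9907 × 100 = 83.35 %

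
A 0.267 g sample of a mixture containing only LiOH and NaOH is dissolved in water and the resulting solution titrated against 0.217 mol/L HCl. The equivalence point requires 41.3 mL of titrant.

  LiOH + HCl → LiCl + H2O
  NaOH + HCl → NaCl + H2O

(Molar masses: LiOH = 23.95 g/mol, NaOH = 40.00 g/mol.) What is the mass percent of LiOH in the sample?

n(HCl) = 0.0413 × 0.217 = 8.96 × 10^-3 mol
Let x = n(LiOH), y = n(NaOH).
Titrant: 1x + 1y = 8.96 × 10^-3;  mass: 23.95x + 40.00y = 0.267
Solving, x = 5.70 × 10^-3 mol, y = 3.26 × 10^-3 mol
mass of LiOH = 5.70 × 10^-3 × 23.95 = 0.137 g
% LiOH = 0.137 / 0.267 × 100 = 51.1 %

51.1 %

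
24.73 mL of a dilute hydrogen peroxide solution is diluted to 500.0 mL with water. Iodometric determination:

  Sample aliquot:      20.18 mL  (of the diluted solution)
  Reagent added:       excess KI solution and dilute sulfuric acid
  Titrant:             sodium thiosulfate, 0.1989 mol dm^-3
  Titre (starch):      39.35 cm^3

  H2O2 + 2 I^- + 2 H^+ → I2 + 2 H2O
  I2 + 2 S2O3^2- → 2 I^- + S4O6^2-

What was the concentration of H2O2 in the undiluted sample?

n(S2O3^2-) = 0.03935 × 0.1989 = 7.827 × 10^-3 mol
n(I2) = n(S2O3^2-)/2 = 3.913 × 10^-3 mol
n(H2O2) in the aliquot = 3.913 × 10^-3 mol (1:1 ratio)
[H2O2]_dilute = 3.913 × 10^-3 / 0.02018 = 0.1939 mol/L
[H2O2]_original = 0.1939 × 500.0/24.73 = 3.921 mol/L

3.921 mol/L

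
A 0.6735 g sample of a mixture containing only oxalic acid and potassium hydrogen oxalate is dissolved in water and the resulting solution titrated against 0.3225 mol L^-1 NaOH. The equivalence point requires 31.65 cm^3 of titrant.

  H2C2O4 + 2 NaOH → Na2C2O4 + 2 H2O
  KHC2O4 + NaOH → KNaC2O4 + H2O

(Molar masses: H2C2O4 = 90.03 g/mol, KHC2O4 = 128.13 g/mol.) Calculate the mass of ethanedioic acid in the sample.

0.3436 g

n(NaOH) = 0.03165 × 0.3225 = 0.01021 mol
Let x = n(H2C2O4), y = n(KHC2O4).
Titrant: 2x + 1y = 0.01021;  mass: 90.03x + 128.13y = 0.6735
Solving, x = 3.816 × 10^-3 mol, y = 2.575 × 10^-3 mol
mass of H2C2O4 = 3.816 × 10^-3 × 90.03 = 0.3436 g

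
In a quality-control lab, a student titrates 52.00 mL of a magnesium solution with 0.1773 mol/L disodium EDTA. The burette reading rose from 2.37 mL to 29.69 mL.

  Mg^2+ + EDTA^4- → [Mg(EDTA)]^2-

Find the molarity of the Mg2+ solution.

0.09315 mol/L

n(EDTA) = 0.02732 L × 0.1773 mol/L = 4.844 × 10^-3 mol
n(Mg2+) = 4.844 × 10^-3 mol (1:1 mole ratio)
[Mg2+] = 4.844 × 10^-3 mol / 0.05200 L = 0.09315 mol/L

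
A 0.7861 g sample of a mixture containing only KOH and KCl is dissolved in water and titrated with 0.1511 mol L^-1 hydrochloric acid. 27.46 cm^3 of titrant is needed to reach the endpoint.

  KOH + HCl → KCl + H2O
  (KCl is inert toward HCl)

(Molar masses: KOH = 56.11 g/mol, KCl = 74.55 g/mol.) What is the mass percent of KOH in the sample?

n(HCl) = 0.02746 × 0.1511 = 4.149 × 10^-3 mol
Let x = n(KOH), y = n(KCl).
Titrant: 1x = 4.149 × 10^-3;  mass: 56.11x + 74.55y = 0.7861
Solving, x = 4.149 × 10^-3 mol, y = 7.422 × 10^-3 mol
mass of KOH = 4.149 × 10^-3 × 56.11 = 0.2328 g
% KOH = 0.2328 / 0.7861 × 100 = 29.62 %

29.62 %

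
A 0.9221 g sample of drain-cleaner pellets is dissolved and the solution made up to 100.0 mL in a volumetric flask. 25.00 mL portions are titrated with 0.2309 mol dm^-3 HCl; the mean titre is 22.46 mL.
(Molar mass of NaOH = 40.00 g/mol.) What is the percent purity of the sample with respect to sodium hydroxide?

89.99 %

NaOH + HCl → NaCl + H2O
n(HCl) per titration = 0.02246 × 0.2309 = 5.186 × 10^-3 mol
n(NaOH) in each aliquot = 5.186 × 10^-3 mol (1:1 ratio)
n(NaOH) in the whole flask = 5.186 × 10^-3 × 100.0/25.00 = 0.02074 mol
mass of NaOH = 0.02074 × 40.00 = 0.8298 g
% NaOH = 0.8298 / 0.9221 × 100 = 89.99 %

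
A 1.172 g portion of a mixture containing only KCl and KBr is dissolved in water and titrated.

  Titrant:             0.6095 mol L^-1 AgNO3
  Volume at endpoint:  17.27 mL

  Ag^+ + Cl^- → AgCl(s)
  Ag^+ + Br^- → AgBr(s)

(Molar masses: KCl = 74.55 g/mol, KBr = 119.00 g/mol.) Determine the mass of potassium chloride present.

n(AgNO3) = 0.01727 × 0.6095 = 0.01053 mol
Let x = n(KCl), y = n(KBr).
Titrant: 1x + 1y = 0.01053;  mass: 74.55x + 119.00y = 1.172
Solving, x = 1.813 × 10^-3 mol, y = 8.713 × 10^-3 mol
mass of KCl = 1.813 × 10^-3 × 74.55 = 0.1352 g

0.1352 g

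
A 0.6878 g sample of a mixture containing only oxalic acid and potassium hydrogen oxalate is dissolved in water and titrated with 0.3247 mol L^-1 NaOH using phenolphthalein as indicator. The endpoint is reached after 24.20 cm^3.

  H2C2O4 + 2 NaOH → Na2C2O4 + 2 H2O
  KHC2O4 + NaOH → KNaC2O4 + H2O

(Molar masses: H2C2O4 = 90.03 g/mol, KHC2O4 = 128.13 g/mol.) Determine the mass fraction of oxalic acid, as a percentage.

25.12 %

n(NaOH) = 0.02420 × 0.3247 = 7.858 × 10^-3 mol
Let x = n(H2C2O4), y = n(KHC2O4).
Titrant: 2x + 1y = 7.858 × 10^-3;  mass: 90.03x + 128.13y = 0.6878
Solving, x = 1.919 × 10^-3 mol, y = 4.020 × 10^-3 mol
mass of H2C2O4 = 1.919 × 10^-3 × 90.03 = 0.1728 g
% H2C2O4 = 0.1728 / 0.6878 × 100 = 25.12 %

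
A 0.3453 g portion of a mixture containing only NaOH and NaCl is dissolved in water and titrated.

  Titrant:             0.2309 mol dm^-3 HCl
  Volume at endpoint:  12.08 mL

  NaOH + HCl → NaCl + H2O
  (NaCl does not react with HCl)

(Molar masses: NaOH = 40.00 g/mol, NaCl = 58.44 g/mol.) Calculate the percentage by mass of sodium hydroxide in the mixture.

32.31 %

n(HCl) = 0.01208 × 0.2309 = 2.789 × 10^-3 mol
Let x = n(NaOH), y = n(NaCl).
Titrant: 1x = 2.789 × 10^-3;  mass: 40.00x + 58.44y = 0.3453
Solving, x = 2.789 × 10^-3 mol, y = 3.999 × 10^-3 mol
mass of NaOH = 2.789 × 10^-3 × 40.00 = 0.1116 g
% NaOH = 0.1116 / 0.3453 × 100 = 32.31 %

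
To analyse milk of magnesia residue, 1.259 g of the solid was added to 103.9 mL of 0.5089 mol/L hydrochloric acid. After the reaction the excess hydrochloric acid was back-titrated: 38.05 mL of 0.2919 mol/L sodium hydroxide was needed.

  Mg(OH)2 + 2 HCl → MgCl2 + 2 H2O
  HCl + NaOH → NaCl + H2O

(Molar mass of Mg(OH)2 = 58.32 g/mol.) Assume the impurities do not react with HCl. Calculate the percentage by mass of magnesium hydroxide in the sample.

96.74 %

n(HCl) added = 0.1039 × 0.5089 = 0.05287 mol
n(NaOH) used in back-titration = 0.03805 × 0.2919 = 0.01111 mol
n(HCl) left over = 0.01111 mol (1:1 ratio)
n(HCl) consumed by analyte = 0.05287 − 0.01111 = 0.04177 mol
From the 1:2 ratio, n(Mg(OH)2) = 1/2 × 0.04177 = 0.02088 mol
mass of Mg(OH)2 = 0.02088 × 58.32 = 1.218 g
% Mg(OH)2 = 1.218 / 1.259 × 100 = 96.74 %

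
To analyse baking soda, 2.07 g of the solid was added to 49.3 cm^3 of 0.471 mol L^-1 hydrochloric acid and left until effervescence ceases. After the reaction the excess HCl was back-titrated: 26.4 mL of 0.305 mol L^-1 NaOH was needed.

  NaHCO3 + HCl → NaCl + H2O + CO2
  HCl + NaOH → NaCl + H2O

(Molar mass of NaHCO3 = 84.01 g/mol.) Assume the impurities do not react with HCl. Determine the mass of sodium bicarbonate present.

n(HCl) added = 0.0493 × 0.471 = 0.0232 mol
n(NaOH) used in back-titration = 0.0264 × 0.305 = 8.05 × 10^-3 mol
n(HCl) left over = 8.05 × 10^-3 mol (1:1 ratio)
n(HCl) consumed by analyte = 0.0232 − 8.05 × 10^-3 = 0.0152 mol
n(NaHCO3) = 0.0152 mol (1:1 ratio)
mass of NaHCO3 = 0.0152 × 84.01 = 1.27 g

1.27 g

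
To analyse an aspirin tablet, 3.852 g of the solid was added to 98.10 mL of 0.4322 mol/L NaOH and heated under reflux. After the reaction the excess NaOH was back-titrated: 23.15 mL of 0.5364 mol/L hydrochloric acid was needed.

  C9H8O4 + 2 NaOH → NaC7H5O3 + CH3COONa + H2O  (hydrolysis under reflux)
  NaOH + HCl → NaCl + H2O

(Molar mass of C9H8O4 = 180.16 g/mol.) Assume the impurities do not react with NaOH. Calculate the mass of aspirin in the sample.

n(NaOH) added = 0.09810 × 0.4322 = 0.04240 mol
n(HCl) used in back-titration = 0.02315 × 0.5364 = 0.01242 mol
n(NaOH) left over = 0.01242 mol (1:1 ratio)
n(NaOH) consumed by analyte = 0.04240 − 0.01242 = 0.02998 mol
From the 1:2 ratio, n(C9H8O4) = 1/2 × 0.02998 = 0.01499 mol
mass of C9H8O4 = 0.01499 × 180.16 = 2.701 g

2.701 g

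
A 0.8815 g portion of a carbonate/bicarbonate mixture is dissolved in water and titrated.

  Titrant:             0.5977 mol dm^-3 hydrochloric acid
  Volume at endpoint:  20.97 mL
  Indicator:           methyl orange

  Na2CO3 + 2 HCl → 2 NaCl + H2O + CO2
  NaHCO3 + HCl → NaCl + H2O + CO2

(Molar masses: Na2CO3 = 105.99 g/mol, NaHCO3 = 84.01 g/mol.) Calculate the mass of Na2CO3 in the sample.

0.2930 g

n(HCl) = 0.02097 × 0.5977 = 0.01253 mol
Let x = n(Na2CO3), y = n(NaHCO3).
Titrant: 2x + 1y = 0.01253;  mass: 105.99x + 84.01y = 0.8815
Solving, x = 2.764 × 10^-3 mol, y = 7.005 × 10^-3 mol
mass of Na2CO3 = 2.764 × 10^-3 × 105.99 = 0.2930 g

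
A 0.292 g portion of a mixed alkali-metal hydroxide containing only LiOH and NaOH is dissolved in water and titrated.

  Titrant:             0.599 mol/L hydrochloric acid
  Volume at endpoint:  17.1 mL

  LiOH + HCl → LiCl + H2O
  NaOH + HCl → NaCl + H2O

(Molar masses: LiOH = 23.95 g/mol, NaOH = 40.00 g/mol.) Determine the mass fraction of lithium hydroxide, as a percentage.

60.2 %

n(HCl) = 0.0171 × 0.599 = 0.0102 mol
Let x = n(LiOH), y = n(NaOH).
Titrant: 1x + 1y = 0.0102;  mass: 23.95x + 40.00y = 0.292
Solving, x = 7.33 × 10^-3 mol, y = 2.91 × 10^-3 mol
mass of LiOH = 7.33 × 10^-3 × 23.95 = 0.176 g
% LiOH = 0.176 / 0.292 × 100 = 60.2 %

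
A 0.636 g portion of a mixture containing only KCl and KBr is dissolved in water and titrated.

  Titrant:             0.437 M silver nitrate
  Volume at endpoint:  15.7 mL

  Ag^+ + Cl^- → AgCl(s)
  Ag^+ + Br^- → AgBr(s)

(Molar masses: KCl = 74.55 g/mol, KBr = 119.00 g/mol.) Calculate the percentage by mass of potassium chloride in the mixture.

47.6 %

n(AgNO3) = 0.0157 × 0.437 = 6.86 × 10^-3 mol
Let x = n(KCl), y = n(KBr).
Titrant: 1x + 1y = 6.86 × 10^-3;  mass: 74.55x + 119.00y = 0.636
Solving, x = 4.06 × 10^-3 mol, y = 2.80 × 10^-3 mol
mass of KCl = 4.06 × 10^-3 × 74.55 = 0.303 g
% KCl = 0.303 / 0.636 × 100 = 47.6 %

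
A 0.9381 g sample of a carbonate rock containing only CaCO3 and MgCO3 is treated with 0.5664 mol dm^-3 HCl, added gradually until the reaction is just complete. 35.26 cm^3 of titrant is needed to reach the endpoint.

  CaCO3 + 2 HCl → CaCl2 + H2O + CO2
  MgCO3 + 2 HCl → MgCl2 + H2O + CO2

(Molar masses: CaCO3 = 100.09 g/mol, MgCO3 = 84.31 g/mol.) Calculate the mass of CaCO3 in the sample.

n(HCl) = 0.03526 × 0.5664 = 0.01997 mol
Let x = n(CaCO3), y = n(MgCO3).
Titrant: 2x + 2y = 0.01997;  mass: 100.09x + 84.31y = 0.9381
Solving, x = 6.097 × 10^-3 mol, y = 3.889 × 10^-3 mol
mass of CaCO3 = 6.097 × 10^-3 × 100.09 = 0.6103 g

0.6103 g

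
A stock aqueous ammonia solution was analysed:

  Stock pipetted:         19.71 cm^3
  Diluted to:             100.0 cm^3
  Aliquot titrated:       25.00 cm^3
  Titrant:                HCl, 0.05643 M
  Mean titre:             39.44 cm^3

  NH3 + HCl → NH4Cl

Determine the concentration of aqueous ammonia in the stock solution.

0.4517 M

n(HCl) = 0.03944 × 0.05643 = 2.226 × 10^-3 mol
n(NH3) in the aliquot = 2.226 × 10^-3 mol (1:1 ratio)
[NH3]_dilute = 2.226 × 10^-3 / 0.02500 = 0.08902 mol/L
Dilution factor = 100.0 / 19.71 = 5.074
[NH3]_stock = 0.08902 × 5.074 = 0.4517 mol/L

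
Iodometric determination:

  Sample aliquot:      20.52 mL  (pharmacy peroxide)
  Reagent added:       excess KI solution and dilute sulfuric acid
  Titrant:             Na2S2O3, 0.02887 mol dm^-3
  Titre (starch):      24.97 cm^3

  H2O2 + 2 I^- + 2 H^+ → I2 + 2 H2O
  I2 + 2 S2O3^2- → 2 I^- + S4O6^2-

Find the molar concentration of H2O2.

n(S2O3^2-) = 0.02497 × 0.02887 = 7.209 × 10^-4 mol
n(I2) = n(S2O3^2-)/2 = 3.604 × 10^-4 mol
n(H2O2) in the aliquot = 3.604 × 10^-4 mol (1:1 ratio)
[H2O2] = 3.604 × 10^-4 / 0.02052 = 0.01757 mol/L

0.01757 mol/L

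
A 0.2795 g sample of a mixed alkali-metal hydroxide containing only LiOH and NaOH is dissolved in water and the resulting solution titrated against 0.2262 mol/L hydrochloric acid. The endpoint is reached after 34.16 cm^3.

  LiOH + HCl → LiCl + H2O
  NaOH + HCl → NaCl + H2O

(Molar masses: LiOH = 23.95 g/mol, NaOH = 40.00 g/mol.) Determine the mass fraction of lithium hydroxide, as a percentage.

n(HCl) = 0.03416 × 0.2262 = 7.727 × 10^-3 mol
Let x = n(LiOH), y = n(NaOH).
Titrant: 1x + 1y = 7.727 × 10^-3;  mass: 23.95x + 40.00y = 0.2795
Solving, x = 1.843 × 10^-3 mol, y = 5.884 × 10^-3 mol
mass of LiOH = 1.843 × 10^-3 × 23.95 = 0.04414 g
% LiOH = 0.04414 / 0.2795 × 100 = 15.79 %

15.79 %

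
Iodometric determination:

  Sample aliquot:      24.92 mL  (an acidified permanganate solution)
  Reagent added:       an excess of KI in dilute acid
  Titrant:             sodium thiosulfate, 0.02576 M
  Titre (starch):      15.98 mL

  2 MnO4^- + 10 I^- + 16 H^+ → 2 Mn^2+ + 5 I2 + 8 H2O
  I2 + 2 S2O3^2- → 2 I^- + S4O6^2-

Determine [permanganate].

0.003304 M

n(S2O3^2-) = 0.01598 × 0.02576 = 4.116 × 10^-4 mol
n(I2) = n(S2O3^2-)/2 = 2.058 × 10^-4 mol
From the 2:5 ratio, n(MnO4^-) in the aliquot = 2/5 × 2.058 × 10^-4 = 8.233 × 10^-5 mol
[MnO4^-] = 8.233 × 10^-5 / 0.02492 = 0.003304 mol/L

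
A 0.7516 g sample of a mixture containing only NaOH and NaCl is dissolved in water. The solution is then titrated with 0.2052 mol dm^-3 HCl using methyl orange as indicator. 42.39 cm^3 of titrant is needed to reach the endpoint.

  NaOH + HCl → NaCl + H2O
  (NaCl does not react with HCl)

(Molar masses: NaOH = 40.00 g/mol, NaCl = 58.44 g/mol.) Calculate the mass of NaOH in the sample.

0.3479 g

n(HCl) = 0.04239 × 0.2052 = 8.698 × 10^-3 mol
Let x = n(NaOH), y = n(NaCl).
Titrant: 1x = 8.698 × 10^-3;  mass: 40.00x + 58.44y = 0.7516
Solving, x = 8.698 × 10^-3 mol, y = 6.907 × 10^-3 mol
mass of NaOH = 8.698 × 10^-3 × 40.00 = 0.3479 g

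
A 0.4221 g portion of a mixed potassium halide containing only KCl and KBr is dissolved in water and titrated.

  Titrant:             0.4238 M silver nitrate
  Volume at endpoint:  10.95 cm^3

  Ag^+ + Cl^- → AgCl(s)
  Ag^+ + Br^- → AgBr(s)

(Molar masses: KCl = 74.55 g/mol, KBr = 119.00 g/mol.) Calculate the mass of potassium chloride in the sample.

0.2183 g

n(AgNO3) = 0.01095 × 0.4238 = 4.641 × 10^-3 mol
Let x = n(KCl), y = n(KBr).
Titrant: 1x + 1y = 4.641 × 10^-3;  mass: 74.55x + 119.00y = 0.4221
Solving, x = 2.928 × 10^-3 mol, y = 1.713 × 10^-3 mol
mass of KCl = 2.928 × 10^-3 × 74.55 = 0.2183 g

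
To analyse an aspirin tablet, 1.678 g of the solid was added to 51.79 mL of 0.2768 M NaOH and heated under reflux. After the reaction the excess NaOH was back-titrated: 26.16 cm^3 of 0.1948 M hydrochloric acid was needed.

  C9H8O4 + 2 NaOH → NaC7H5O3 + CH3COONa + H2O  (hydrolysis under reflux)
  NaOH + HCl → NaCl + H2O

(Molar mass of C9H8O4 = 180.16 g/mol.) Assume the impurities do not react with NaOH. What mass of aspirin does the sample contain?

n(NaOH) added = 0.05179 × 0.2768 = 0.01434 mol
n(HCl) used in back-titration = 0.02616 × 0.1948 = 5.096 × 10^-3 mol
n(NaOH) left over = 5.096 × 10^-3 mol (1:1 ratio)
n(NaOH) consumed by analyte = 0.01434 − 5.096 × 10^-3 = 9.240 × 10^-3 mol
From the 1:2 ratio, n(C9H8O4) = 1/2 × 9.240 × 10^-3 = 4.620 × 10^-3 mol
mass of C9H8O4 = 4.620 × 10^-3 × 180.16 = 0.8323 g

0.8323 g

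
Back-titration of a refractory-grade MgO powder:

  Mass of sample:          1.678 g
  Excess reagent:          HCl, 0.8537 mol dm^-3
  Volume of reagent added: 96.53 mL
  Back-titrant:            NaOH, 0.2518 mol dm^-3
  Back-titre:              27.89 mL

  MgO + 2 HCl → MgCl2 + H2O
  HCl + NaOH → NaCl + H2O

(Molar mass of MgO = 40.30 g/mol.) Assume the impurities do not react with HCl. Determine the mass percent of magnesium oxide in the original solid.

n(HCl) added = 0.09653 × 0.8537 = 0.08241 mol
n(NaOH) used in back-titration = 0.02789 × 0.2518 = 7.023 × 10^-3 mol
n(HCl) left over = 7.023 × 10^-3 mol (1:1 ratio)
n(HCl) consumed by analyte = 0.08241 − 7.023 × 10^-3 = 0.07538 mol
From the 1:2 ratio, n(MgO) = 1/2 × 0.07538 = 0.03769 mol
mass of MgO = 0.03769 × 40.30 = 1.519 g
% MgO = 1.519 / 1.678 × 100 = 90.52 %

90.52 %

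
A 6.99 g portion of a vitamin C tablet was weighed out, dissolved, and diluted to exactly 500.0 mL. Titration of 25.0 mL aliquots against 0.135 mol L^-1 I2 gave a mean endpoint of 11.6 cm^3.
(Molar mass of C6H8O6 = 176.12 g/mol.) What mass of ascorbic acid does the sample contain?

5.52 g

C6H8O6 + I2 → C6H6O6 + 2 HI
n(I2) per titration = 0.0116 × 0.135 = 1.57 × 10^-3 mol
n(C6H8O6) in each aliquot = 1.57 × 10^-3 mol (1:1 ratio)
n(C6H8O6) in the whole flask = 1.57 × 10^-3 × 500.0/25.0 = 0.0313 mol
mass of C6H8O6 = 0.0313 × 176.12 = 5.52 g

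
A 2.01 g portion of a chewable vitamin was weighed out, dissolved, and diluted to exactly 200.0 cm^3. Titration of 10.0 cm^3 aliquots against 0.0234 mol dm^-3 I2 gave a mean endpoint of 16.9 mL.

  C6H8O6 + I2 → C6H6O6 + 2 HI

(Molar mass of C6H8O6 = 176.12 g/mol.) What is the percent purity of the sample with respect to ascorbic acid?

n(I2) per titration = 0.0169 × 0.0234 = 3.95 × 10^-4 mol
n(C6H8O6) in each aliquot = 3.95 × 10^-4 mol (1:1 ratio)
n(C6H8O6) in the whole flask = 3.95 × 10^-4 × 200.0/10.0 = 7.91 × 10^-3 mol
mass of C6H8O6 = 7.91 × 10^-3 × 176.12 = 1.39 g
% C6H8O6 = 1.39 / 2.01 × 100 = 69.3 %

69.3 %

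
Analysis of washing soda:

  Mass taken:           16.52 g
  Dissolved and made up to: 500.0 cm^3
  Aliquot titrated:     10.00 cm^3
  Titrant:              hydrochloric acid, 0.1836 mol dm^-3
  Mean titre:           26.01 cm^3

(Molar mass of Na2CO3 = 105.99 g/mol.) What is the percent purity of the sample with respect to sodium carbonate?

Na2CO3 + 2 HCl → 2 NaCl + H2O + CO2
n(HCl) per titration = 0.02601 × 0.1836 = 4.775 × 10^-3 mol
From the 1:2 ratio, n(Na2CO3) in each aliquot = 1/2 × 4.775 × 10^-3 = 2.388 × 10^-3 mol
n(Na2CO3) in the whole flask = 2.388 × 10^-3 × 500.0/10.00 = 0.1194 mol
mass of Na2CO3 = 0.1194 × 105.99 = 12.65 g
% Na2CO3 = 12.65 / 16.52 × 100 = 76.60 %

76.60 %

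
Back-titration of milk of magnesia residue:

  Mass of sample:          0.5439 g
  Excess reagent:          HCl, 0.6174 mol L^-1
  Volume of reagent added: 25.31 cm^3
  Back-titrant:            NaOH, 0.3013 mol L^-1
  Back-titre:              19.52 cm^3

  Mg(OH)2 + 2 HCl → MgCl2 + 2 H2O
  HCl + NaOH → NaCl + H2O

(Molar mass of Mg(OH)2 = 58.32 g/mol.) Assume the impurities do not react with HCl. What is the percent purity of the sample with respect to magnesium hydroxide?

n(HCl) added = 0.02531 × 0.6174 = 0.01563 mol
n(NaOH) used in back-titration = 0.01952 × 0.3013 = 5.881 × 10^-3 mol
n(HCl) left over = 5.881 × 10^-3 mol (1:1 ratio)
n(HCl) consumed by analyte = 0.01563 − 5.881 × 10^-3 = 9.745 × 10^-3 mol
From the 1:2 ratio, n(Mg(OH)2) = 1/2 × 9.745 × 10^-3 = 4.873 × 10^-3 mol
mass of Mg(OH)2 = 4.873 × 10^-3 × 58.32 = 0.2842 g
% Mg(OH)2 = 0.2842 / 0.5439 × 100 = 52.25 %

52.25 %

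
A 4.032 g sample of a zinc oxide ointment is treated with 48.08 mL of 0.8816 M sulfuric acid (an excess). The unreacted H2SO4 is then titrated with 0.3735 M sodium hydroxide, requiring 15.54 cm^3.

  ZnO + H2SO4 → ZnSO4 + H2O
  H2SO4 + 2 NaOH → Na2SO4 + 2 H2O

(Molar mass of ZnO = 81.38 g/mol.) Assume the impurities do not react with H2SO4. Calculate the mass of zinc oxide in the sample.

n(H2SO4) added = 0.04808 × 0.8816 = 0.04239 mol
n(NaOH) used in back-titration = 0.01554 × 0.3735 = 5.804 × 10^-3 mol
From the 1:2 ratio, n(H2SO4) left over = 1/2 × 5.804 × 10^-3 = 2.902 × 10^-3 mol
n(H2SO4) consumed by analyte = 0.04239 − 2.902 × 10^-3 = 0.03949 mol
n(ZnO) = 0.03949 mol (1:1 ratio)
mass of ZnO = 0.03949 × 81.38 = 3.213 g

3.213 g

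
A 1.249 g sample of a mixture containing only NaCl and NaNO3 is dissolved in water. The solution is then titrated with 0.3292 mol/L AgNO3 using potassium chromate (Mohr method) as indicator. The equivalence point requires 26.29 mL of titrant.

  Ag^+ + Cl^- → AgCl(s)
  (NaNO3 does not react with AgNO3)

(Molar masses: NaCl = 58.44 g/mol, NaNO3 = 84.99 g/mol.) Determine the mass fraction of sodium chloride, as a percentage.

40.49 %

n(AgNO3) = 0.02629 × 0.3292 = 8.655 × 10^-3 mol
Let x = n(NaCl), y = n(NaNO3).
Titrant: 1x = 8.655 × 10^-3;  mass: 58.44x + 84.99y = 1.249
Solving, x = 8.655 × 10^-3 mol, y = 8.745 × 10^-3 mol
mass of NaCl = 8.655 × 10^-3 × 58.44 = 0.5058 g
% NaCl = 0.5058 / 1.249 × 100 = 40.49 %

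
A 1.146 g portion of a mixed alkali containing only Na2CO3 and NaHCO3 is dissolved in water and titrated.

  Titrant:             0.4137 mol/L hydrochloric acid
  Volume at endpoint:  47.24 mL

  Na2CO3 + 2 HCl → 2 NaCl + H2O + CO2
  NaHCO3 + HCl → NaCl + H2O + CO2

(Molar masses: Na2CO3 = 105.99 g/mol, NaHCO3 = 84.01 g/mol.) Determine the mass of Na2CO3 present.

0.8472 g

n(HCl) = 0.04724 × 0.4137 = 0.01954 mol
Let x = n(Na2CO3), y = n(NaHCO3).
Titrant: 2x + 1y = 0.01954;  mass: 105.99x + 84.01y = 1.146
Solving, x = 7.993 × 10^-3 mol, y = 3.557 × 10^-3 mol
mass of Na2CO3 = 7.993 × 10^-3 × 105.99 = 0.8472 g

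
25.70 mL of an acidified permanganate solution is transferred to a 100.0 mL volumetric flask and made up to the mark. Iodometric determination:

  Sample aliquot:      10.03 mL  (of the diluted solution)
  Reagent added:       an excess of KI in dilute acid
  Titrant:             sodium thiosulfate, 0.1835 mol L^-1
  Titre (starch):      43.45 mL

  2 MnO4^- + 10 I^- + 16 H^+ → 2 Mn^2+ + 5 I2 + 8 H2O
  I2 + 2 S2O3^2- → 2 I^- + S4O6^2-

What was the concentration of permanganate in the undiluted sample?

n(S2O3^2-) = 0.04345 × 0.1835 = 7.973 × 10^-3 mol
n(I2) = n(S2O3^2-)/2 = 3.987 × 10^-3 mol
From the 2:5 ratio, n(MnO4^-) in the aliquot = 2/5 × 3.987 × 10^-3 = 1.595 × 10^-3 mol
[MnO4^-]_dilute = 1.595 × 10^-3 / 0.01003 = 0.1590 mol/L
[MnO4^-]_original = 0.1590 × 100.0/25.70 = 0.6186 mol/L

0.6186 mol/L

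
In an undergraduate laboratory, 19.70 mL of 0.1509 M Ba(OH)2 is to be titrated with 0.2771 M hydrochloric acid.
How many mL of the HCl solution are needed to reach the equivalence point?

Ba(OH)2 + 2 HCl → BaCl2 + 2 H2O
n(Ba(OH)2) = 0.01970 L × 0.1509 mol/L = 2.973 × 10^-3 mol
From the 2:1 stoichiometry, n(HCl) = 2/1 × 2.973 × 10^-3 = 5.945 × 10^-3 mol
V(HCl) = 5.945 × 10^-3 mol / 0.2771 mol/L = 0.02146 L = 21.46 mL

21.46 mL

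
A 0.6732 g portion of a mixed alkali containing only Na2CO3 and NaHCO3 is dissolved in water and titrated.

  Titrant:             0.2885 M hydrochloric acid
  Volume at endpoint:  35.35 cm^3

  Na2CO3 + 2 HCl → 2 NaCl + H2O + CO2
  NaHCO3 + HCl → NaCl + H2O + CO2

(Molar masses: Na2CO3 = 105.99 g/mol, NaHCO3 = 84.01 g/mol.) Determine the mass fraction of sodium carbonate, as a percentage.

46.59 %

n(HCl) = 0.03535 × 0.2885 = 0.01020 mol
Let x = n(Na2CO3), y = n(NaHCO3).
Titrant: 2x + 1y = 0.01020;  mass: 105.99x + 84.01y = 0.6732
Solving, x = 2.959 × 10^-3 mol, y = 4.280 × 10^-3 mol
mass of Na2CO3 = 2.959 × 10^-3 × 105.99 = 0.3137 g
% Na2CO3 = 0.3137 / 0.6732 × 100 = 46.59 %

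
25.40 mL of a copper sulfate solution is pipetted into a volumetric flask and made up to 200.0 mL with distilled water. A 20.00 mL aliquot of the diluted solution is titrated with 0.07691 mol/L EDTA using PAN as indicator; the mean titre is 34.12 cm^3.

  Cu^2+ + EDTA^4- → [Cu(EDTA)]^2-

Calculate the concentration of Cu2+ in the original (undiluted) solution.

1.033 mol/L

n(EDTA) = 0.03412 × 0.07691 = 2.624 × 10^-3 mol
n(Cu2+) in the aliquot = 2.624 × 10^-3 mol (1:1 ratio)
[Cu2+]_dilute = 2.624 × 10^-3 / 0.02000 = 0.1312 mol/L
Dilution factor = 200.0 / 25.40 = 7.874
[Cu2+]_stock = 0.1312 × 7.874 = 1.033 mol/L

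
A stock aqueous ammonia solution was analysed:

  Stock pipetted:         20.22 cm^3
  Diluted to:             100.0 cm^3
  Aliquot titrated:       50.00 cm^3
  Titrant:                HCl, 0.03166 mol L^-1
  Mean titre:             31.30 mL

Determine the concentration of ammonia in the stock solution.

NH3 + HCl → NH4Cl
n(HCl) = 0.03130 × 0.03166 = 9.910 × 10^-4 mol
n(NH3) in the aliquot = 9.910 × 10^-4 mol (1:1 ratio)
[NH3]_dilute = 9.910 × 10^-4 / 0.05000 = 0.01982 mol/L
Dilution factor = 100.0 / 20.22 = 4.946
[NH3]_stock = 0.01982 × 4.946 = 0.09802 mol/L

0.09802 mol/L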